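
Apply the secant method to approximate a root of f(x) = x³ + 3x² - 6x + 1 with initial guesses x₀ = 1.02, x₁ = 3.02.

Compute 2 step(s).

f(x) = x³ + 3x² - 6x + 1
x₀ = 1.02, x₁ = 3.02

Secant formula: x_{n+1} = x_n - f(x_n)(x_n - x_{n-1})/(f(x_n) - f(x_{n-1}))

Iteration 1:
  f(1.020000) = -0.937592
  f(3.020000) = 37.784808
  x_2 = 3.020000 - 37.784808×(3.020000 - 1.020000)/(37.784808 - (-0.937592))
       = 1.068426
Iteration 2:
  f(3.020000) = 37.784808
  f(1.068426) = -0.766308
  x_3 = 1.068426 - (-0.766308)×(1.068426 - 3.020000)/(-0.766308 - 37.784808)
       = 1.107219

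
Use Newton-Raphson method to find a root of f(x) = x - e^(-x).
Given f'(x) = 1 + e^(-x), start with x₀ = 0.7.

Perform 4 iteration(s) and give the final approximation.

f(x) = x - e^(-x)
f'(x) = 1 + e^(-x)
x₀ = 0.7

Newton-Raphson formula: x_{n+1} = x_n - f(x_n)/f'(x_n)

Iteration 1:
  f(0.700000) = 0.203415
  f'(0.700000) = 1.496585
  x_1 = 0.700000 - 0.203415/1.496585 = 0.564081
Iteration 2:
  f(0.564081) = -0.004802
  f'(0.564081) = 1.568883
  x_2 = 0.564081 - (-0.004802)/1.568883 = 0.567142
Iteration 3:
  f(0.567142) = -0.000003
  f'(0.567142) = 1.567144
  x_3 = 0.567142 - (-0.000003)/1.567144 = 0.567143
Iteration 4:
  f(0.567143) = 0.000000
  f'(0.567143) = 1.567143
  x_4 = 0.567143 - 0.000000/1.567143 = 0.567143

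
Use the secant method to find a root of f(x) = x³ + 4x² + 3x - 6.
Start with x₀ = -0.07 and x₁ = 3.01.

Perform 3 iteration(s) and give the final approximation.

f(x) = x³ + 4x² + 3x - 6
x₀ = -0.07, x₁ = 3.01

Secant formula: x_{n+1} = x_n - f(x_n)(x_n - x_{n-1})/(f(x_n) - f(x_{n-1}))

Iteration 1:
  f(-0.070000) = -6.190743
  f(3.010000) = 66.541301
  x_2 = 3.010000 - 66.541301×(3.010000 - (-0.070000))/(66.541301 - (-6.190743))
       = 0.192161
Iteration 2:
  f(3.010000) = 66.541301
  f(0.192161) = -5.268719
  x_3 = 0.192161 - (-5.268719)×(0.192161 - 3.010000)/(-5.268719 - 66.541301)
       = 0.398906
Iteration 3:
  f(0.192161) = -5.268719
  f(0.398906) = -4.103299
  x_4 = 0.398906 - (-4.103299)×(0.398906 - 0.192161)/(-4.103299 - (-5.268719))
       = 1.126832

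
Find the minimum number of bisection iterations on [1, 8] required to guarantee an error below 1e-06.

We need (b-a)/2^n ≤ 1e-06
(8 - 1)/2^n ≤ 1e-06
7/2^n ≤ 1e-06
2^n ≥ 7000000
n ≥ log₂(7000000) = 22.74
n ≥ 23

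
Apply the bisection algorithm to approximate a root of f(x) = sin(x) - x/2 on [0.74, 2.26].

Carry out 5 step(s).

f(x) = sin(x) - x/2
Initial interval: [0.74, 2.26]

Iteration 1:
  c_1 = (0.740000 + 2.260000)/2 = 1.500000
  f(c_1) = f(1.500000) = 0.247495
  f(a) × f(c) ≥ 0, new interval: [1.500000, 2.260000]
Iteration 2:
  c_2 = (1.500000 + 2.260000)/2 = 1.880000
  f(c_2) = f(1.880000) = 0.012576
  f(a) × f(c) ≥ 0, new interval: [1.880000, 2.260000]
Iteration 3:
  c_3 = (1.880000 + 2.260000)/2 = 2.070000
  f(c_3) = f(2.070000) = -0.157036
  f(a) × f(c) < 0, new interval: [1.880000, 2.070000]
Iteration 4:
  c_4 = (1.880000 + 2.070000)/2 = 1.975000
  f(c_4) = f(1.975000) = -0.068084
  f(a) × f(c) < 0, new interval: [1.880000, 1.975000]
Iteration 5:
  c_5 = (1.880000 + 1.975000)/2 = 1.927500
  f(c_5) = f(1.927500) = -0.026697
  f(a) × f(c) < 0, new interval: [1.880000, 1.927500]

After 5 iteration(s), the approximation is c_5 = 1.927500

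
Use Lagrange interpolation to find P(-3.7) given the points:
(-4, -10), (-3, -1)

Lagrange interpolation formula:
P(x) = Σ yᵢ × Lᵢ(x)
where Lᵢ(x) = Π_{j≠i} (x - xⱼ)/(xᵢ - xⱼ)

L_0(-3.7) = (-3.7 - (-3))/(-4 - (-3)) = 0.700000
L_1(-3.7) = (-3.7 - (-4))/(-3 - (-4)) = 0.300000

P(-3.7) = (-10)×L_0(-3.7) + (-1)×L_1(-3.7)
P(-3.7) = -7.300000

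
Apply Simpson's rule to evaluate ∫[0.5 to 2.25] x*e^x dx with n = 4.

f(x) = x*e^x
a = 0.5, b = 2.25, n = 4
h = (b - a)/n = 0.437500

Simpson's rule: (h/3)[f(x₀) + 4f(x₁) + 2f(x₂) + ... + f(xₙ)]

x_0 = 0.5000, f(x_0) = 0.824361, coefficient = 1
x_1 = 0.9375, f(x_1) = 2.393990, coefficient = 4
x_2 = 1.3750, f(x_2) = 5.438230, coefficient = 2
x_3 = 1.8125, f(x_3) = 11.102909, coefficient = 4
x_4 = 2.2500, f(x_4) = 21.347406, coefficient = 1

I ≈ (0.437500/3) × 87.035822 = 12.692724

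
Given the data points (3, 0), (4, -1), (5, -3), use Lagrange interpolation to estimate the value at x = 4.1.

Lagrange interpolation formula:
P(x) = Σ yᵢ × Lᵢ(x)
where Lᵢ(x) = Π_{j≠i} (x - xⱼ)/(xᵢ - xⱼ)

L_0(4.1) = (4.1 - 4)/(3 - 4) × (4.1 - 5)/(3 - 5) = -0.045000
L_1(4.1) = (4.1 - 3)/(4 - 3) × (4.1 - 5)/(4 - 5) = 0.990000
L_2(4.1) = (4.1 - 3)/(5 - 3) × (4.1 - 4)/(5 - 4) = 0.055000

P(4.1) = 0×L_0(4.1) + (-1)×L_1(4.1) + (-3)×L_2(4.1)
P(4.1) = -1.155000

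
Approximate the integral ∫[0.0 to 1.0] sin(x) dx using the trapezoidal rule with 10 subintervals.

f(x) = sin(x)
a = 0.0, b = 1.0, n = 10
h = (b - a)/n = 0.100000

Trapezoidal rule: (h/2)[f(x₀) + 2f(x₁) + 2f(x₂) + ... + f(xₙ)]

x_0 = 0.0000, f(x_0) = 0.000000, coefficient = 1
x_1 = 0.1000, f(x_1) = 0.099833, coefficient = 2
x_2 = 0.2000, f(x_2) = 0.198669, coefficient = 2
x_3 = 0.3000, f(x_3) = 0.295520, coefficient = 2
x_4 = 0.4000, f(x_4) = 0.389418, coefficient = 2
x_5 = 0.5000, f(x_5) = 0.479426, coefficient = 2
x_6 = 0.6000, f(x_6) = 0.564642, coefficient = 2
x_7 = 0.7000, f(x_7) = 0.644218, coefficient = 2
x_8 = 0.8000, f(x_8) = 0.717356, coefficient = 2
x_9 = 0.9000, f(x_9) = 0.783327, coefficient = 2
x_10 = 1.0000, f(x_10) = 0.841471, coefficient = 1

I ≈ (0.100000/2) × 9.186291 = 0.459315
Exact value: 0.459698
Error: 0.000383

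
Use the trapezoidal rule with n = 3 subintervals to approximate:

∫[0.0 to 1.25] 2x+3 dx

f(x) = 2x+3
a = 0.0, b = 1.25, n = 3
h = (b - a)/n = 0.416667

Trapezoidal rule: (h/2)[f(x₀) + 2f(x₁) + 2f(x₂) + ... + f(xₙ)]

x_0 = 0.0000, f(x_0) = 3.000000, coefficient = 1
x_1 = 0.4167, f(x_1) = 3.833333, coefficient = 2
x_2 = 0.8333, f(x_2) = 4.666667, coefficient = 2
x_3 = 1.2500, f(x_3) = 5.500000, coefficient = 1

I ≈ (0.416667/2) × 25.500000 = 5.312500
Exact value: 5.312500
Error: 0.000000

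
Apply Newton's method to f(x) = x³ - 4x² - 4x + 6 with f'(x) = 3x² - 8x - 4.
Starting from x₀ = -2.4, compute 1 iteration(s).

f(x) = x³ - 4x² - 4x + 6
f'(x) = 3x² - 8x - 4
x₀ = -2.4

Newton-Raphson formula: x_{n+1} = x_n - f(x_n)/f'(x_n)

Iteration 1:
  f(-2.400000) = -21.264000
  f'(-2.400000) = 32.480000
  x_1 = -2.400000 - (-21.264000)/32.480000 = -1.745320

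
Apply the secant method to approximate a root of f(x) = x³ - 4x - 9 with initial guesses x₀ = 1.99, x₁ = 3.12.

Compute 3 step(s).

f(x) = x³ - 4x - 9
x₀ = 1.99, x₁ = 3.12

Secant formula: x_{n+1} = x_n - f(x_n)(x_n - x_{n-1})/(f(x_n) - f(x_{n-1}))

Iteration 1:
  f(1.990000) = -9.079401
  f(3.120000) = 8.891328
  x_2 = 3.120000 - 8.891328×(3.120000 - 1.990000)/(8.891328 - (-9.079401))
       = 2.560913
Iteration 2:
  f(3.120000) = 8.891328
  f(2.560913) = -2.448479
  x_3 = 2.560913 - (-2.448479)×(2.560913 - 3.120000)/(-2.448479 - 8.891328)
       = 2.681630
Iteration 3:
  f(2.560913) = -2.448479
  f(2.681630) = -0.442536
  x_4 = 2.681630 - (-0.442536)×(2.681630 - 2.560913)/(-0.442536 - (-2.448479))
       = 2.708262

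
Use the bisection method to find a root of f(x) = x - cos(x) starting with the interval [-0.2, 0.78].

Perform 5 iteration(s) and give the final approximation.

f(x) = x - cos(x)
Initial interval: [-0.2, 0.78]

Iteration 1:
  c_1 = (-0.200000 + 0.780000)/2 = 0.290000
  f(c_1) = f(0.290000) = -0.668244
  f(a) × f(c) ≥ 0, new interval: [0.290000, 0.780000]
Iteration 2:
  c_2 = (0.290000 + 0.780000)/2 = 0.535000
  f(c_2) = f(0.535000) = -0.325269
  f(a) × f(c) ≥ 0, new interval: [0.535000, 0.780000]
Iteration 3:
  c_3 = (0.535000 + 0.780000)/2 = 0.657500
  f(c_3) = f(0.657500) = -0.134023
  f(a) × f(c) ≥ 0, new interval: [0.657500, 0.780000]
Iteration 4:
  c_4 = (0.657500 + 0.780000)/2 = 0.718750
  f(c_4) = f(0.718750) = -0.033879
  f(a) × f(c) ≥ 0, new interval: [0.718750, 0.780000]
Iteration 5:
  c_5 = (0.718750 + 0.780000)/2 = 0.749375
  f(c_5) = f(0.749375) = 0.017260
  f(a) × f(c) < 0, new interval: [0.718750, 0.749375]

After 5 iteration(s), the approximation is c_5 = 0.749375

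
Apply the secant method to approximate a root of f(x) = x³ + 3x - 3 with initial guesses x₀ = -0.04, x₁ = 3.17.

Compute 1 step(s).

f(x) = x³ + 3x - 3
x₀ = -0.04, x₁ = 3.17

Secant formula: x_{n+1} = x_n - f(x_n)(x_n - x_{n-1})/(f(x_n) - f(x_{n-1}))

Iteration 1:
  f(-0.040000) = -3.120064
  f(3.170000) = 38.365013
  x_2 = 3.170000 - 38.365013×(3.170000 - (-0.040000))/(38.365013 - (-3.120064))
       = 0.201422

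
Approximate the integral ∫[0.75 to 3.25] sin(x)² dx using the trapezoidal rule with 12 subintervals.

f(x) = sin(x)²
a = 0.75, b = 3.25, n = 12
h = (b - a)/n = 0.208333

Trapezoidal rule: (h/2)[f(x₀) + 2f(x₁) + 2f(x₂) + ... + f(xₙ)]

x_0 = 0.7500, f(x_0) = 0.464631, coefficient = 1
x_1 = 0.9583, f(x_1) = 0.669508, coefficient = 2
x_2 = 1.1667, f(x_2) = 0.845379, coefficient = 2
x_3 = 1.3750, f(x_3) = 0.962151, coefficient = 2
x_4 = 1.5833, f(x_4) = 0.999843, coefficient = 2
x_5 = 1.7917, f(x_5) = 0.952004, coefficient = 2
x_6 = 2.0000, f(x_6) = 0.826822, coefficient = 2
x_7 = 2.2083, f(x_7) = 0.645715, coefficient = 2
x_8 = 2.4167, f(x_8) = 0.439675, coefficient = 2
x_9 = 2.6250, f(x_9) = 0.243957, coefficient = 2
x_10 = 2.8333, f(x_10) = 0.092052, coefficient = 2
x_11 = 3.0417, f(x_11) = 0.009952, coefficient = 2
x_12 = 3.2500, f(x_12) = 0.011706, coefficient = 1

I ≈ (0.208333/2) × 13.850455 = 1.442756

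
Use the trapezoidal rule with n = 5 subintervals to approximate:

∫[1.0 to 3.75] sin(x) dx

f(x) = sin(x)
a = 1.0, b = 3.75, n = 5
h = (b - a)/n = 0.550000

Trapezoidal rule: (h/2)[f(x₀) + 2f(x₁) + 2f(x₂) + ... + f(xₙ)]

x_0 = 1.0000, f(x_0) = 0.841471, coefficient = 1
x_1 = 1.5500, f(x_1) = 0.999784, coefficient = 2
x_2 = 2.1000, f(x_2) = 0.863209, coefficient = 2
x_3 = 2.6500, f(x_3) = 0.472031, coefficient = 2
x_4 = 3.2000, f(x_4) = -0.058374, coefficient = 2
x_5 = 3.7500, f(x_5) = -0.571561, coefficient = 1

I ≈ (0.550000/2) × 4.823209 = 1.326382
Exact value: 1.360862
Error: 0.034479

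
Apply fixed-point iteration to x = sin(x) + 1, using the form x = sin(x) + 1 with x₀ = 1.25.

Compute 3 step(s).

Equation: x = sin(x) + 1
Fixed-point form: x = sin(x) + 1
x₀ = 1.25

x_1 = g(1.250000) = 1.948985
x_2 = g(1.948985) = 1.929335
x_3 = g(1.929335) = 1.936411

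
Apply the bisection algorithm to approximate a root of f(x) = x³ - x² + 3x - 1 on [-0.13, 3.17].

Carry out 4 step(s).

f(x) = x³ - x² + 3x - 1
Initial interval: [-0.13, 3.17]

Iteration 1:
  c_1 = (-0.130000 + 3.170000)/2 = 1.520000
  f(c_1) = f(1.520000) = 4.761408
  f(a) × f(c) < 0, new interval: [-0.130000, 1.520000]
Iteration 2:
  c_2 = (-0.130000 + 1.520000)/2 = 0.695000
  f(c_2) = f(0.695000) = 0.937677
  f(a) × f(c) < 0, new interval: [-0.130000, 0.695000]
Iteration 3:
  c_3 = (-0.130000 + 0.695000)/2 = 0.282500
  f(c_3) = f(0.282500) = -0.209761
  f(a) × f(c) ≥ 0, new interval: [0.282500, 0.695000]
Iteration 4:
  c_4 = (0.282500 + 0.695000)/2 = 0.488750
  f(c_4) = f(0.488750) = 0.344124
  f(a) × f(c) < 0, new interval: [0.282500, 0.488750]

After 4 iteration(s), the approximation is c_4 = 0.488750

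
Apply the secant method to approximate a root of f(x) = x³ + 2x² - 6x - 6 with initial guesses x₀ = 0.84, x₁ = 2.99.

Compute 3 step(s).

f(x) = x³ + 2x² - 6x - 6
x₀ = 0.84, x₁ = 2.99

Secant formula: x_{n+1} = x_n - f(x_n)(x_n - x_{n-1})/(f(x_n) - f(x_{n-1}))

Iteration 1:
  f(0.840000) = -9.036096
  f(2.990000) = 20.671099
  x_2 = 2.990000 - 20.671099×(2.990000 - 0.840000)/(20.671099 - (-9.036096))
       = 1.493970
Iteration 2:
  f(2.990000) = 20.671099
  f(1.493970) = -7.165468
  x_3 = 1.493970 - (-7.165468)×(1.493970 - 2.990000)/(-7.165468 - 20.671099)
       = 1.879066
Iteration 3:
  f(1.493970) = -7.165468
  f(1.879066) = -3.577845
  x_4 = 1.879066 - (-3.577845)×(1.879066 - 1.493970)/(-3.577845 - (-7.165468))
       = 2.263113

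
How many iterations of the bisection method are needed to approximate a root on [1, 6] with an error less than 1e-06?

We need (b-a)/2^n ≤ 1e-06
(6 - 1)/2^n ≤ 1e-06
5/2^n ≤ 1e-06
2^n ≥ 5000000
n ≥ log₂(5000000) = 22.25
n ≥ 23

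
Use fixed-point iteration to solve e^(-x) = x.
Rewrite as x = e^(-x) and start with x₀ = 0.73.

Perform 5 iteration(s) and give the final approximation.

Equation: e^(-x) = x
Fixed-point form: x = e^(-x)
x₀ = 0.73

x_1 = g(0.730000) = 0.481909
x_2 = g(0.481909) = 0.617603
x_3 = g(0.617603) = 0.539235
x_4 = g(0.539235) = 0.583194
x_5 = g(0.583194) = 0.558113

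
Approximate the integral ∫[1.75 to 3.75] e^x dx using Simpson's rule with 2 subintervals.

f(x) = e^x
a = 1.75, b = 3.75, n = 2
h = (b - a)/n = 1.000000

Simpson's rule: (h/3)[f(x₀) + 4f(x₁) + 2f(x₂) + ... + f(xₙ)]

x_0 = 1.7500, f(x_0) = 5.754603, coefficient = 1
x_1 = 2.7500, f(x_1) = 15.642632, coefficient = 4
x_2 = 3.7500, f(x_2) = 42.521082, coefficient = 1

I ≈ (1.000000/3) × 110.846212 = 36.948737
Exact value: 36.766479
Error: 0.182258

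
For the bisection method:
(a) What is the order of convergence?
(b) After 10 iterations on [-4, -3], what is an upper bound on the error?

(a) Bisection has linear (order 1) convergence; the error is halved each step.

(b) Error bound = (b-a)/2^n = (-3 - (-4))/2^{10}
    = 1/2^{10}

(a) 1 (linear); (b) error ≤ 9.77e-04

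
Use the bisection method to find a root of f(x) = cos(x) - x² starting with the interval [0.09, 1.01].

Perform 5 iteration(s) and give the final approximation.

f(x) = cos(x) - x²
Initial interval: [0.09, 1.01]

Iteration 1:
  c_1 = (0.090000 + 1.010000)/2 = 0.550000
  f(c_1) = f(0.550000) = 0.550025
  f(a) × f(c) ≥ 0, new interval: [0.550000, 1.010000]
Iteration 2:
  c_2 = (0.550000 + 1.010000)/2 = 0.780000
  f(c_2) = f(0.780000) = 0.102514
  f(a) × f(c) ≥ 0, new interval: [0.780000, 1.010000]
Iteration 3:
  c_3 = (0.780000 + 1.010000)/2 = 0.895000
  f(c_3) = f(0.895000) = -0.175506
  f(a) × f(c) < 0, new interval: [0.780000, 0.895000]
Iteration 4:
  c_4 = (0.780000 + 0.895000)/2 = 0.837500
  f(c_4) = f(0.837500) = -0.032084
  f(a) × f(c) < 0, new interval: [0.780000, 0.837500]
Iteration 5:
  c_5 = (0.780000 + 0.837500)/2 = 0.808750
  f(c_5) = f(0.808750) = 0.036327
  f(a) × f(c) ≥ 0, new interval: [0.808750, 0.837500]

After 5 iteration(s), the approximation is c_5 = 0.808750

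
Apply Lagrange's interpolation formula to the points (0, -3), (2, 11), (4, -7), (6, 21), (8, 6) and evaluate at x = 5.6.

Lagrange interpolation formula:
P(x) = Σ yᵢ × Lᵢ(x)
where Lᵢ(x) = Π_{j≠i} (x - xⱼ)/(xᵢ - xⱼ)

L_0(5.6) = (5.6 - 2)/(0 - 2) × (5.6 - 4)/(0 - 4) × (5.6 - 6)/(0 - 6) × (5.6 - 8)/(0 - 8) = 0.014400
L_1(5.6) = (5.6 - 0)/(2 - 0) × (5.6 - 4)/(2 - 4) × (5.6 - 6)/(2 - 6) × (5.6 - 8)/(2 - 8) = -0.089600
L_2(5.6) = (5.6 - 0)/(4 - 0) × (5.6 - 2)/(4 - 2) × (5.6 - 6)/(4 - 6) × (5.6 - 8)/(4 - 8) = 0.302400
L_3(5.6) = (5.6 - 0)/(6 - 0) × (5.6 - 2)/(6 - 2) × (5.6 - 4)/(6 - 4) × (5.6 - 8)/(6 - 8) = 0.806400
L_4(5.6) = (5.6 - 0)/(8 - 0) × (5.6 - 2)/(8 - 2) × (5.6 - 4)/(8 - 4) × (5.6 - 6)/(8 - 6) = -0.033600

P(5.6) = (-3)×L_0(5.6) + 11×L_1(5.6) + (-7)×L_2(5.6) + 21×L_3(5.6) + 6×L_4(5.6)
P(5.6) = 13.587200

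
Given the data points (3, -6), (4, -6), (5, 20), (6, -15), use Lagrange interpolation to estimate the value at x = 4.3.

Lagrange interpolation formula:
P(x) = Σ yᵢ × Lᵢ(x)
where Lᵢ(x) = Π_{j≠i} (x - xⱼ)/(xᵢ - xⱼ)

L_0(4.3) = (4.3 - 4)/(3 - 4) × (4.3 - 5)/(3 - 5) × (4.3 - 6)/(3 - 6) = -0.059500
L_1(4.3) = (4.3 - 3)/(4 - 3) × (4.3 - 5)/(4 - 5) × (4.3 - 6)/(4 - 6) = 0.773500
L_2(4.3) = (4.3 - 3)/(5 - 3) × (4.3 - 4)/(5 - 4) × (4.3 - 6)/(5 - 6) = 0.331500
L_3(4.3) = (4.3 - 3)/(6 - 3) × (4.3 - 4)/(6 - 4) × (4.3 - 5)/(6 - 5) = -0.045500

P(4.3) = (-6)×L_0(4.3) + (-6)×L_1(4.3) + 20×L_2(4.3) + (-15)×L_3(4.3)
P(4.3) = 3.028500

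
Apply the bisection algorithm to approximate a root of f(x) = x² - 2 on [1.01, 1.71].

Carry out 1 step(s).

f(x) = x² - 2
Initial interval: [1.01, 1.71]

Iteration 1:
  c_1 = (1.010000 + 1.710000)/2 = 1.360000
  f(c_1) = f(1.360000) = -0.150400
  f(a) × f(c) ≥ 0, new interval: [1.360000, 1.710000]

After 1 iteration(s), the approximation is c_1 = 1.360000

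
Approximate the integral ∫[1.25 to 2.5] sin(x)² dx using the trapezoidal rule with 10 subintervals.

f(x) = sin(x)²
a = 1.25, b = 2.5, n = 10
h = (b - a)/n = 0.125000

Trapezoidal rule: (h/2)[f(x₀) + 2f(x₁) + 2f(x₂) + ... + f(xₙ)]

x_0 = 1.2500, f(x_0) = 0.900572, coefficient = 1
x_1 = 1.3750, f(x_1) = 0.962151, coefficient = 2
x_2 = 1.5000, f(x_2) = 0.994996, coefficient = 2
x_3 = 1.6250, f(x_3) = 0.997065, coefficient = 2
x_4 = 1.7500, f(x_4) = 0.968228, coefficient = 2
x_5 = 1.8750, f(x_5) = 0.910280, coefficient = 2
x_6 = 2.0000, f(x_6) = 0.826822, coefficient = 2
x_7 = 2.1250, f(x_7) = 0.723044, coefficient = 2
x_8 = 2.2500, f(x_8) = 0.605398, coefficient = 2
x_9 = 2.3750, f(x_9) = 0.481199, coefficient = 2
x_10 = 2.5000, f(x_10) = 0.358169, coefficient = 1

I ≈ (0.125000/2) × 16.197106 = 1.012319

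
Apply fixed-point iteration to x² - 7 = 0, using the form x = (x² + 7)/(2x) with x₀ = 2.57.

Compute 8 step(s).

Equation: x² - 7 = 0
Fixed-point form: x = (x² + 7)/(2x)
x₀ = 2.57

x_1 = g(2.570000) = 2.646868
x_2 = g(2.646868) = 2.645752
x_3 = g(2.645752) = 2.645751
x_4 = g(2.645751) = 2.645751
x_5 = g(2.645751) = 2.645751
x_6 = g(2.645751) = 2.645751
x_7 = g(2.645751) = 2.645751
x_8 = g(2.645751) = 2.645751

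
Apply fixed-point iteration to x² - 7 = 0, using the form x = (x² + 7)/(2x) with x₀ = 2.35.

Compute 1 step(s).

Equation: x² - 7 = 0
Fixed-point form: x = (x² + 7)/(2x)
x₀ = 2.35

x_1 = g(2.350000) = 2.664362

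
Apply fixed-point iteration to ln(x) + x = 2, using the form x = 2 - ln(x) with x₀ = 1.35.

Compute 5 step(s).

Equation: ln(x) + x = 2
Fixed-point form: x = 2 - ln(x)
x₀ = 1.35

x_1 = g(1.350000) = 1.699895
x_2 = g(1.699895) = 1.469433
x_3 = g(1.469433) = 1.615123
x_4 = g(1.615123) = 1.520589
x_5 = g(1.520589) = 1.580902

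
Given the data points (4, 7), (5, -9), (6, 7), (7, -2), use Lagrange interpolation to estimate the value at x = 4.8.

Lagrange interpolation formula:
P(x) = Σ yᵢ × Lᵢ(x)
where Lᵢ(x) = Π_{j≠i} (x - xⱼ)/(xᵢ - xⱼ)

L_0(4.8) = (4.8 - 5)/(4 - 5) × (4.8 - 6)/(4 - 6) × (4.8 - 7)/(4 - 7) = 0.088000
L_1(4.8) = (4.8 - 4)/(5 - 4) × (4.8 - 6)/(5 - 6) × (4.8 - 7)/(5 - 7) = 1.056000
L_2(4.8) = (4.8 - 4)/(6 - 4) × (4.8 - 5)/(6 - 5) × (4.8 - 7)/(6 - 7) = -0.176000
L_3(4.8) = (4.8 - 4)/(7 - 4) × (4.8 - 5)/(7 - 5) × (4.8 - 6)/(7 - 6) = 0.032000

P(4.8) = 7×L_0(4.8) + (-9)×L_1(4.8) + 7×L_2(4.8) + (-2)×L_3(4.8)
P(4.8) = -10.184000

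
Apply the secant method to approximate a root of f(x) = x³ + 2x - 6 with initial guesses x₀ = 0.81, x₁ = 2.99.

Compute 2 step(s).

f(x) = x³ + 2x - 6
x₀ = 0.81, x₁ = 2.99

Secant formula: x_{n+1} = x_n - f(x_n)(x_n - x_{n-1})/(f(x_n) - f(x_{n-1}))

Iteration 1:
  f(0.810000) = -3.848559
  f(2.990000) = 26.710899
  x_2 = 2.990000 - 26.710899×(2.990000 - 0.810000)/(26.710899 - (-3.848559))
       = 1.084542
Iteration 2:
  f(2.990000) = 26.710899
  f(1.084542) = -2.555243
  x_3 = 1.084542 - (-2.555243)×(1.084542 - 2.990000)/(-2.555243 - 26.710899)
       = 1.250909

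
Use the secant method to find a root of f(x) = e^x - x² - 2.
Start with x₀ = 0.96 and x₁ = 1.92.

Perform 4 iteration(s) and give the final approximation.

f(x) = e^x - x² - 2
x₀ = 0.96, x₁ = 1.92

Secant formula: x_{n+1} = x_n - f(x_n)(x_n - x_{n-1})/(f(x_n) - f(x_{n-1}))

Iteration 1:
  f(0.960000) = -0.309904
  f(1.920000) = 1.134558
  x_2 = 1.920000 - 1.134558×(1.920000 - 0.960000)/(1.134558 - (-0.309904))
       = 1.165964
Iteration 2:
  f(1.920000) = 1.134558
  f(1.165964) = -0.150457
  x_3 = 1.165964 - (-0.150457)×(1.165964 - 1.920000)/(-0.150457 - 1.134558)
       = 1.254251
Iteration 3:
  f(1.165964) = -0.150457
  f(1.254251) = -0.067934
  x_4 = 1.254251 - (-0.067934)×(1.254251 - 1.165964)/(-0.067934 - (-0.150457))
       = 1.326929
Iteration 4:
  f(1.254251) = -0.067934
  f(1.326929) = 0.008709
  x_5 = 1.326929 - 0.008709×(1.326929 - 1.254251)/(0.008709 - (-0.067934))
       = 1.318670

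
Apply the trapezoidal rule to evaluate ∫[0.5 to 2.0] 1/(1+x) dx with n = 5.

f(x) = 1/(1+x)
a = 0.5, b = 2.0, n = 5
h = (b - a)/n = 0.300000

Trapezoidal rule: (h/2)[f(x₀) + 2f(x₁) + 2f(x₂) + ... + f(xₙ)]

x_0 = 0.5000, f(x_0) = 0.666667, coefficient = 1
x_1 = 0.8000, f(x_1) = 0.555556, coefficient = 2
x_2 = 1.1000, f(x_2) = 0.476190, coefficient = 2
x_3 = 1.4000, f(x_3) = 0.416667, coefficient = 2
x_4 = 1.7000, f(x_4) = 0.370370, coefficient = 2
x_5 = 2.0000, f(x_5) = 0.333333, coefficient = 1

I ≈ (0.300000/2) × 4.637566 = 0.695635
Exact value: 0.693147
Error: 0.002488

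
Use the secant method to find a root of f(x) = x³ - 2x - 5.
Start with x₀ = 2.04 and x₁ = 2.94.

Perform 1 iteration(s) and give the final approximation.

f(x) = x³ - 2x - 5
x₀ = 2.04, x₁ = 2.94

Secant formula: x_{n+1} = x_n - f(x_n)(x_n - x_{n-1})/(f(x_n) - f(x_{n-1}))

Iteration 1:
  f(2.040000) = -0.590336
  f(2.940000) = 14.532184
  x_2 = 2.940000 - 14.532184×(2.940000 - 2.040000)/(14.532184 - (-0.590336))
       = 2.075133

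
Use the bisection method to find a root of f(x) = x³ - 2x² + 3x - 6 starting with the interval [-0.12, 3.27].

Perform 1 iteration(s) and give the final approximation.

f(x) = x³ - 2x² + 3x - 6
Initial interval: [-0.12, 3.27]

Iteration 1:
  c_1 = (-0.120000 + 3.270000)/2 = 1.575000
  f(c_1) = f(1.575000) = -2.329266
  f(a) × f(c) ≥ 0, new interval: [1.575000, 3.270000]

After 1 iteration(s), the approximation is c_1 = 1.575000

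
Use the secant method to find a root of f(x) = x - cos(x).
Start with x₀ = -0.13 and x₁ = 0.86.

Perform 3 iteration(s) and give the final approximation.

f(x) = x - cos(x)
x₀ = -0.13, x₁ = 0.86

Secant formula: x_{n+1} = x_n - f(x_n)(x_n - x_{n-1})/(f(x_n) - f(x_{n-1}))

Iteration 1:
  f(-0.130000) = -1.121562
  f(0.860000) = 0.207563
  x_2 = 0.860000 - 0.207563×(0.860000 - (-0.130000))/(0.207563 - (-1.121562))
       = 0.705397
Iteration 2:
  f(0.860000) = 0.207563
  f(0.705397) = -0.055958
  x_3 = 0.705397 - (-0.055958)×(0.705397 - 0.860000)/(-0.055958 - 0.207563)
       = 0.738226
Iteration 3:
  f(0.705397) = -0.055958
  f(0.738226) = -0.001437
  x_4 = 0.738226 - (-0.001437)×(0.738226 - 0.705397)/(-0.001437 - (-0.055958))
       = 0.739092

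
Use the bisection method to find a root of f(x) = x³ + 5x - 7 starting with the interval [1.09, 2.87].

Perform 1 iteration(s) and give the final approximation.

f(x) = x³ + 5x - 7
Initial interval: [1.09, 2.87]

Iteration 1:
  c_1 = (1.090000 + 2.870000)/2 = 1.980000
  f(c_1) = f(1.980000) = 10.662392
  f(a) × f(c) < 0, new interval: [1.090000, 1.980000]

After 1 iteration(s), the approximation is c_1 = 1.980000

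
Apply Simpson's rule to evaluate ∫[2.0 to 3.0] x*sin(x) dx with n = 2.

f(x) = x*sin(x)
a = 2.0, b = 3.0, n = 2
h = (b - a)/n = 0.500000

Simpson's rule: (h/3)[f(x₀) + 4f(x₁) + 2f(x₂) + ... + f(xₙ)]

x_0 = 2.0000, f(x_0) = 1.818595, coefficient = 1
x_1 = 2.5000, f(x_1) = 1.496180, coefficient = 4
x_2 = 3.0000, f(x_2) = 0.423360, coefficient = 1

I ≈ (0.500000/3) × 8.226676 = 1.371113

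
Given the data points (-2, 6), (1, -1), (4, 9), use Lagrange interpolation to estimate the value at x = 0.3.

Lagrange interpolation formula:
P(x) = Σ yᵢ × Lᵢ(x)
where Lᵢ(x) = Π_{j≠i} (x - xⱼ)/(xᵢ - xⱼ)

L_0(0.3) = (0.3 - 1)/(-2 - 1) × (0.3 - 4)/(-2 - 4) = 0.143889
L_1(0.3) = (0.3 - (-2))/(1 - (-2)) × (0.3 - 4)/(1 - 4) = 0.945556
L_2(0.3) = (0.3 - (-2))/(4 - (-2)) × (0.3 - 1)/(4 - 1) = -0.089444

P(0.3) = 6×L_0(0.3) + (-1)×L_1(0.3) + 9×L_2(0.3)
P(0.3) = -0.887222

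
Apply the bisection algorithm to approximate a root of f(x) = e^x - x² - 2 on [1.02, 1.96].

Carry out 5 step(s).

f(x) = e^x - x² - 2
Initial interval: [1.02, 1.96]

Iteration 1:
  c_1 = (1.020000 + 1.960000)/2 = 1.490000
  f(c_1) = f(1.490000) = 0.216996
  f(a) × f(c) < 0, new interval: [1.020000, 1.490000]
Iteration 2:
  c_2 = (1.020000 + 1.490000)/2 = 1.255000
  f(c_2) = f(1.255000) = -0.067187
  f(a) × f(c) ≥ 0, new interval: [1.255000, 1.490000]
Iteration 3:
  c_3 = (1.255000 + 1.490000)/2 = 1.372500
  f(c_3) = f(1.372500) = 0.061445
  f(a) × f(c) < 0, new interval: [1.255000, 1.372500]
Iteration 4:
  c_4 = (1.255000 + 1.372500)/2 = 1.313750
  f(c_4) = f(1.313750) = -0.005841
  f(a) × f(c) ≥ 0, new interval: [1.313750, 1.372500]
Iteration 5:
  c_5 = (1.313750 + 1.372500)/2 = 1.343125
  f(c_5) = f(1.343125) = 0.027012
  f(a) × f(c) < 0, new interval: [1.313750, 1.343125]

After 5 iteration(s), the approximation is c_5 = 1.343125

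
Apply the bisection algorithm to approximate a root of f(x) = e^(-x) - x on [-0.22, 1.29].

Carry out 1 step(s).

f(x) = e^(-x) - x
Initial interval: [-0.22, 1.29]

Iteration 1:
  c_1 = (-0.220000 + 1.290000)/2 = 0.535000
  f(c_1) = f(0.535000) = 0.050669
  f(a) × f(c) ≥ 0, new interval: [0.535000, 1.290000]

After 1 iteration(s), the approximation is c_1 = 0.535000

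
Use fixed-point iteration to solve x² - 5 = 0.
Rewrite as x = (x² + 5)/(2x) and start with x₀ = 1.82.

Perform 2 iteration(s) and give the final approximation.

Equation: x² - 5 = 0
Fixed-point form: x = (x² + 5)/(2x)
x₀ = 1.82

x_1 = g(1.820000) = 2.283626
x_2 = g(2.283626) = 2.236563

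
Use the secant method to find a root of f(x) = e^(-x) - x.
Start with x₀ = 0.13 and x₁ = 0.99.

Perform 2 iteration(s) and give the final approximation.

f(x) = e^(-x) - x
x₀ = 0.13, x₁ = 0.99

Secant formula: x_{n+1} = x_n - f(x_n)(x_n - x_{n-1})/(f(x_n) - f(x_{n-1}))

Iteration 1:
  f(0.130000) = 0.748095
  f(0.990000) = -0.618423
  x_2 = 0.990000 - (-0.618423)×(0.990000 - 0.130000)/(-0.618423 - 0.748095)
       = 0.600804
Iteration 2:
  f(0.990000) = -0.618423
  f(0.600804) = -0.052433
  x_3 = 0.600804 - (-0.052433)×(0.600804 - 0.990000)/(-0.052433 - (-0.618423))
       = 0.564749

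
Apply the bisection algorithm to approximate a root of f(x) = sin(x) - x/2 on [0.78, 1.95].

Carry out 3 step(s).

f(x) = sin(x) - x/2
Initial interval: [0.78, 1.95]

Iteration 1:
  c_1 = (0.780000 + 1.950000)/2 = 1.365000
  f(c_1) = f(1.365000) = 0.296399
  f(a) × f(c) ≥ 0, new interval: [1.365000, 1.950000]
Iteration 2:
  c_2 = (1.365000 + 1.950000)/2 = 1.657500
  f(c_2) = f(1.657500) = 0.167494
  f(a) × f(c) ≥ 0, new interval: [1.657500, 1.950000]
Iteration 3:
  c_3 = (1.657500 + 1.950000)/2 = 1.803750
  f(c_3) = f(1.803750) = 0.071114
  f(a) × f(c) ≥ 0, new interval: [1.803750, 1.950000]

After 3 iteration(s), the approximation is c_3 = 1.803750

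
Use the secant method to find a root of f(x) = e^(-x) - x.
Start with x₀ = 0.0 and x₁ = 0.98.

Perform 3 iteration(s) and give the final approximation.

f(x) = e^(-x) - x
x₀ = 0.0, x₁ = 0.98

Secant formula: x_{n+1} = x_n - f(x_n)(x_n - x_{n-1})/(f(x_n) - f(x_{n-1}))

Iteration 1:
  f(0.000000) = 1.000000
  f(0.980000) = -0.604689
  x_2 = 0.980000 - (-0.604689)×(0.980000 - 0.000000)/(-0.604689 - 1.000000)
       = 0.610710
Iteration 2:
  f(0.980000) = -0.604689
  f(0.610710) = -0.067745
  x_3 = 0.610710 - (-0.067745)×(0.610710 - 0.980000)/(-0.067745 - (-0.604689))
       = 0.564118
Iteration 3:
  f(0.610710) = -0.067745
  f(0.564118) = 0.004744
  x_4 = 0.564118 - 0.004744×(0.564118 - 0.610710)/(0.004744 - (-0.067745))
       = 0.567167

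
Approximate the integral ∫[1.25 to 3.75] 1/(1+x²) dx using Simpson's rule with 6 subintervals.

f(x) = 1/(1+x²)
a = 1.25, b = 3.75, n = 6
h = (b - a)/n = 0.416667

Simpson's rule: (h/3)[f(x₀) + 4f(x₁) + 2f(x₂) + ... + f(xₙ)]

x_0 = 1.2500, f(x_0) = 0.390244, coefficient = 1
x_1 = 1.6667, f(x_1) = 0.264706, coefficient = 4
x_2 = 2.0833, f(x_2) = 0.187256, coefficient = 2
x_3 = 2.5000, f(x_3) = 0.137931, coefficient = 4
x_4 = 2.9167, f(x_4) = 0.105186, coefficient = 2
x_5 = 3.3333, f(x_5) = 0.082569, coefficient = 4
x_6 = 3.7500, f(x_6) = 0.066390, coefficient = 1

I ≈ (0.416667/3) × 2.982342 = 0.414214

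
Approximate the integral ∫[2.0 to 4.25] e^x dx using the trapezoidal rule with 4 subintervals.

f(x) = e^x
a = 2.0, b = 4.25, n = 4
h = (b - a)/n = 0.562500

Trapezoidal rule: (h/2)[f(x₀) + 2f(x₁) + 2f(x₂) + ... + f(xₙ)]

x_0 = 2.0000, f(x_0) = 7.389056, coefficient = 1
x_1 = 2.5625, f(x_1) = 12.968197, coefficient = 2
x_2 = 3.1250, f(x_2) = 22.759895, coefficient = 2
x_3 = 3.6875, f(x_3) = 39.944860, coefficient = 2
x_4 = 4.2500, f(x_4) = 70.105412, coefficient = 1

I ≈ (0.562500/2) × 228.840373 = 64.361355
Exact value: 62.716356
Error: 1.644999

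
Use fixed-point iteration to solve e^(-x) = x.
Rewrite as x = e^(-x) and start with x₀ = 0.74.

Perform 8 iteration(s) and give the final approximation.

Equation: e^(-x) = x
Fixed-point form: x = e^(-x)
x₀ = 0.74

x_1 = g(0.740000) = 0.477114
x_2 = g(0.477114) = 0.620572
x_3 = g(0.620572) = 0.537637
x_4 = g(0.537637) = 0.584127
x_5 = g(0.584127) = 0.557592
x_6 = g(0.557592) = 0.572586
x_7 = g(0.572586) = 0.564065
x_8 = g(0.564065) = 0.568892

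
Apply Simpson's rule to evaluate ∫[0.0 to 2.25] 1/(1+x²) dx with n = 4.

f(x) = 1/(1+x²)
a = 0.0, b = 2.25, n = 4
h = (b - a)/n = 0.562500

Simpson's rule: (h/3)[f(x₀) + 4f(x₁) + 2f(x₂) + ... + f(xₙ)]

x_0 = 0.0000, f(x_0) = 1.000000, coefficient = 1
x_1 = 0.5625, f(x_1) = 0.759644, coefficient = 4
x_2 = 1.1250, f(x_2) = 0.441379, coefficient = 2
x_3 = 1.6875, f(x_3) = 0.259898, coefficient = 4
x_4 = 2.2500, f(x_4) = 0.164948, coefficient = 1

I ≈ (0.562500/3) × 6.125877 = 1.148602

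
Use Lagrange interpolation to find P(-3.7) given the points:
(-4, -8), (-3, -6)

Lagrange interpolation formula:
P(x) = Σ yᵢ × Lᵢ(x)
where Lᵢ(x) = Π_{j≠i} (x - xⱼ)/(xᵢ - xⱼ)

L_0(-3.7) = (-3.7 - (-3))/(-4 - (-3)) = 0.700000
L_1(-3.7) = (-3.7 - (-4))/(-3 - (-4)) = 0.300000

P(-3.7) = (-8)×L_0(-3.7) + (-6)×L_1(-3.7)
P(-3.7) = -7.400000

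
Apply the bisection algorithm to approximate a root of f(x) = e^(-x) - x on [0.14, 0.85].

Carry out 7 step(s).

f(x) = e^(-x) - x
Initial interval: [0.14, 0.85]

Iteration 1:
  c_1 = (0.140000 + 0.850000)/2 = 0.495000
  f(c_1) = f(0.495000) = 0.114571
  f(a) × f(c) ≥ 0, new interval: [0.495000, 0.850000]
Iteration 2:
  c_2 = (0.495000 + 0.850000)/2 = 0.672500
  f(c_2) = f(0.672500) = -0.162069
  f(a) × f(c) < 0, new interval: [0.495000, 0.672500]
Iteration 3:
  c_3 = (0.495000 + 0.672500)/2 = 0.583750
  f(c_3) = f(0.583750) = -0.025947
  f(a) × f(c) < 0, new interval: [0.495000, 0.583750]
Iteration 4:
  c_4 = (0.495000 + 0.583750)/2 = 0.539375
  f(c_4) = f(0.539375) = 0.043738
  f(a) × f(c) ≥ 0, new interval: [0.539375, 0.583750]
Iteration 5:
  c_5 = (0.539375 + 0.583750)/2 = 0.561562
  f(c_5) = f(0.561562) = 0.008755
  f(a) × f(c) ≥ 0, new interval: [0.561562, 0.583750]
Iteration 6:
  c_6 = (0.561562 + 0.583750)/2 = 0.572656
  f(c_6) = f(0.572656) = -0.008631
  f(a) × f(c) < 0, new interval: [0.561562, 0.572656]
Iteration 7:
  c_7 = (0.561562 + 0.572656)/2 = 0.567109
  f(c_7) = f(0.567109) = 0.000053
  f(a) × f(c) ≥ 0, new interval: [0.567109, 0.572656]

After 7 iteration(s), the approximation is c_7 = 0.567109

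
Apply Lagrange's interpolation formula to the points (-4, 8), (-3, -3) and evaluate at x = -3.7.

Lagrange interpolation formula:
P(x) = Σ yᵢ × Lᵢ(x)
where Lᵢ(x) = Π_{j≠i} (x - xⱼ)/(xᵢ - xⱼ)

L_0(-3.7) = (-3.7 - (-3))/(-4 - (-3)) = 0.700000
L_1(-3.7) = (-3.7 - (-4))/(-3 - (-4)) = 0.300000

P(-3.7) = 8×L_0(-3.7) + (-3)×L_1(-3.7)
P(-3.7) = 4.700000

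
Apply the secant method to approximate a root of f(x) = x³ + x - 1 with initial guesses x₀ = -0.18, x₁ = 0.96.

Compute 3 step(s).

f(x) = x³ + x - 1
x₀ = -0.18, x₁ = 0.96

Secant formula: x_{n+1} = x_n - f(x_n)(x_n - x_{n-1})/(f(x_n) - f(x_{n-1}))

Iteration 1:
  f(-0.180000) = -1.185832
  f(0.960000) = 0.844736
  x_2 = 0.960000 - 0.844736×(0.960000 - (-0.180000))/(0.844736 - (-1.185832))
       = 0.485749
Iteration 2:
  f(0.960000) = 0.844736
  f(0.485749) = -0.399638
  x_3 = 0.485749 - (-0.399638)×(0.485749 - 0.960000)/(-0.399638 - 0.844736)
       = 0.638057
Iteration 3:
  f(0.485749) = -0.399638
  f(0.638057) = -0.102179
  x_4 = 0.638057 - (-0.102179)×(0.638057 - 0.485749)/(-0.102179 - (-0.399638))
       = 0.690376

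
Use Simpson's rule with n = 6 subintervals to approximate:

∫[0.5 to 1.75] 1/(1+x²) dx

f(x) = 1/(1+x²)
a = 0.5, b = 1.75, n = 6
h = (b - a)/n = 0.208333

Simpson's rule: (h/3)[f(x₀) + 4f(x₁) + 2f(x₂) + ... + f(xₙ)]

x_0 = 0.5000, f(x_0) = 0.800000, coefficient = 1
x_1 = 0.7083, f(x_1) = 0.665896, coefficient = 4
x_2 = 0.9167, f(x_2) = 0.543396, coefficient = 2
x_3 = 1.1250, f(x_3) = 0.441379, coefficient = 4
x_4 = 1.3333, f(x_4) = 0.360000, coefficient = 2
x_5 = 1.5417, f(x_5) = 0.296144, coefficient = 4
x_6 = 1.7500, f(x_6) = 0.246154, coefficient = 1

I ≈ (0.208333/3) × 8.466623 = 0.587960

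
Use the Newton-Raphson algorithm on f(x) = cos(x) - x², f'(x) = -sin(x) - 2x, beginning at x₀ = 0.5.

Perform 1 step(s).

f(x) = cos(x) - x²
f'(x) = -sin(x) - 2x
x₀ = 0.5

Newton-Raphson formula: x_{n+1} = x_n - f(x_n)/f'(x_n)

Iteration 1:
  f(0.500000) = 0.627583
  f'(0.500000) = -1.479426
  x_1 = 0.500000 - 0.627583/(-1.479426) = 0.924207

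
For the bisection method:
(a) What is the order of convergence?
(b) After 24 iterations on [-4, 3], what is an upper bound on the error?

(a) Bisection has linear (order 1) convergence; the error is halved each step.

(b) Error bound = (b-a)/2^n = (3 - (-4))/2^{24}
    = 7/2^{24}

(a) 1 (linear); (b) error ≤ 4.17e-07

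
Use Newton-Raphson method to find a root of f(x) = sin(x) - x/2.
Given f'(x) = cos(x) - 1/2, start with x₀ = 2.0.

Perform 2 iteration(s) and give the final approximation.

f(x) = sin(x) - x/2
f'(x) = cos(x) - 1/2
x₀ = 2.0

Newton-Raphson formula: x_{n+1} = x_n - f(x_n)/f'(x_n)

Iteration 1:
  f(2.000000) = -0.090703
  f'(2.000000) = -0.916147
  x_1 = 2.000000 - (-0.090703)/(-0.916147) = 1.900996
Iteration 2:
  f(1.900996) = -0.004520
  f'(1.900996) = -0.824232
  x_2 = 1.900996 - (-0.004520)/(-0.824232) = 1.895512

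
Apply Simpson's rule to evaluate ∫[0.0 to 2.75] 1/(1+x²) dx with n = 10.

f(x) = 1/(1+x²)
a = 0.0, b = 2.75, n = 10
h = (b - a)/n = 0.275000

Simpson's rule: (h/3)[f(x₀) + 4f(x₁) + 2f(x₂) + ... + f(xₙ)]

x_0 = 0.0000, f(x_0) = 1.000000, coefficient = 1
x_1 = 0.2750, f(x_1) = 0.929692, coefficient = 4
x_2 = 0.5500, f(x_2) = 0.767754, coefficient = 2
x_3 = 0.8250, f(x_3) = 0.595017, coefficient = 4
x_4 = 1.1000, f(x_4) = 0.452489, coefficient = 2
x_5 = 1.3750, f(x_5) = 0.345946, coefficient = 4
x_6 = 1.6500, f(x_6) = 0.268637, coefficient = 2
x_7 = 1.9250, f(x_7) = 0.212512, coefficient = 4
x_8 = 2.2000, f(x_8) = 0.171233, coefficient = 2
x_9 = 2.4750, f(x_9) = 0.140339, coefficient = 4
x_10 = 2.7500, f(x_10) = 0.116788, coefficient = 1

I ≈ (0.275000/3) × 13.331033 = 1.222011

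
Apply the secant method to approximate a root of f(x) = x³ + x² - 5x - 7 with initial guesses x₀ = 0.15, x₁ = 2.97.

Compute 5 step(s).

f(x) = x³ + x² - 5x - 7
x₀ = 0.15, x₁ = 2.97

Secant formula: x_{n+1} = x_n - f(x_n)(x_n - x_{n-1})/(f(x_n) - f(x_{n-1}))

Iteration 1:
  f(0.150000) = -7.724125
  f(2.970000) = 13.168973
  x_2 = 2.970000 - 13.168973×(2.970000 - 0.150000)/(13.168973 - (-7.724125))
       = 1.192547
Iteration 2:
  f(2.970000) = 13.168973
  f(1.192547) = -9.844564
  x_3 = 1.192547 - (-9.844564)×(1.192547 - 2.970000)/(-9.844564 - 13.168973)
       = 1.952893
Iteration 3:
  f(1.192547) = -9.844564
  f(1.952893) = -5.502749
  x_4 = 1.952893 - (-5.502749)×(1.952893 - 1.192547)/(-5.502749 - (-9.844564))
       = 2.916544
Iteration 4:
  f(1.952893) = -5.502749
  f(2.916544) = 11.732294
  x_5 = 2.916544 - 11.732294×(2.916544 - 1.952893)/(11.732294 - (-5.502749))
       = 2.260564
Iteration 5:
  f(2.916544) = 11.732294
  f(2.260564) = -1.640847
  x_6 = 2.260564 - (-1.640847)×(2.260564 - 2.916544)/(-1.640847 - 11.732294)
       = 2.341051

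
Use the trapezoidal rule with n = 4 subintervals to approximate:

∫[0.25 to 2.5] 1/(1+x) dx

f(x) = 1/(1+x)
a = 0.25, b = 2.5, n = 4
h = (b - a)/n = 0.562500

Trapezoidal rule: (h/2)[f(x₀) + 2f(x₁) + 2f(x₂) + ... + f(xₙ)]

x_0 = 0.2500, f(x_0) = 0.800000, coefficient = 1
x_1 = 0.8125, f(x_1) = 0.551724, coefficient = 2
x_2 = 1.3750, f(x_2) = 0.421053, coefficient = 2
x_3 = 1.9375, f(x_3) = 0.340426, coefficient = 2
x_4 = 2.5000, f(x_4) = 0.285714, coefficient = 1

I ≈ (0.562500/2) × 3.712119 = 1.044033
Exact value: 1.029619
Error: 0.014414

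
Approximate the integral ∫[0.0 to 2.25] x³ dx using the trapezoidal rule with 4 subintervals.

f(x) = x³
a = 0.0, b = 2.25, n = 4
h = (b - a)/n = 0.562500

Trapezoidal rule: (h/2)[f(x₀) + 2f(x₁) + 2f(x₂) + ... + f(xₙ)]

x_0 = 0.0000, f(x_0) = 0.000000, coefficient = 1
x_1 = 0.5625, f(x_1) = 0.177979, coefficient = 2
x_2 = 1.1250, f(x_2) = 1.423828, coefficient = 2
x_3 = 1.6875, f(x_3) = 4.805420, coefficient = 2
x_4 = 2.2500, f(x_4) = 11.390625, coefficient = 1

I ≈ (0.562500/2) × 24.205078 = 6.807678
Exact value: 6.407227
Error: 0.400452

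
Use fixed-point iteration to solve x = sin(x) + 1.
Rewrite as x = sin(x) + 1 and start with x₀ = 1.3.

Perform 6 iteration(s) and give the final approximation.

Equation: x = sin(x) + 1
Fixed-point form: x = sin(x) + 1
x₀ = 1.3

x_1 = g(1.300000) = 1.963558
x_2 = g(1.963558) = 1.923856
x_3 = g(1.923856) = 1.938319
x_4 = g(1.938319) = 1.933220
x_5 = g(1.933220) = 1.935040
x_6 = g(1.935040) = 1.934393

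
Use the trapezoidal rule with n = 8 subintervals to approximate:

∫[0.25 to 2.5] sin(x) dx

f(x) = sin(x)
a = 0.25, b = 2.5, n = 8
h = (b - a)/n = 0.281250

Trapezoidal rule: (h/2)[f(x₀) + 2f(x₁) + 2f(x₂) + ... + f(xₙ)]

x_0 = 0.2500, f(x_0) = 0.247404, coefficient = 1
x_1 = 0.5312, f(x_1) = 0.506611, coefficient = 2
x_2 = 0.8125, f(x_2) = 0.726009, coefficient = 2
x_3 = 1.0938, f(x_3) = 0.888355, coefficient = 2
x_4 = 1.3750, f(x_4) = 0.980893, coefficient = 2
x_5 = 1.6562, f(x_5) = 0.996351, coefficient = 2
x_6 = 1.9375, f(x_6) = 0.933514, coefficient = 2
x_7 = 2.2188, f(x_7) = 0.797321, coefficient = 2
x_8 = 2.5000, f(x_8) = 0.598472, coefficient = 1

I ≈ (0.281250/2) × 12.503984 = 1.758373
Exact value: 1.770056
Error: 0.011683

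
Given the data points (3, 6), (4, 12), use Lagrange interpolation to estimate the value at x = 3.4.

Lagrange interpolation formula:
P(x) = Σ yᵢ × Lᵢ(x)
where Lᵢ(x) = Π_{j≠i} (x - xⱼ)/(xᵢ - xⱼ)

L_0(3.4) = (3.4 - 4)/(3 - 4) = 0.600000
L_1(3.4) = (3.4 - 3)/(4 - 3) = 0.400000

P(3.4) = 6×L_0(3.4) + 12×L_1(3.4)
P(3.4) = 8.400000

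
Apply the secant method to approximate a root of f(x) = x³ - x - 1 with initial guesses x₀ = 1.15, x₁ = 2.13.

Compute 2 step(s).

f(x) = x³ - x - 1
x₀ = 1.15, x₁ = 2.13

Secant formula: x_{n+1} = x_n - f(x_n)(x_n - x_{n-1})/(f(x_n) - f(x_{n-1}))

Iteration 1:
  f(1.150000) = -0.629125
  f(2.130000) = 6.533597
  x_2 = 2.130000 - 6.533597×(2.130000 - 1.150000)/(6.533597 - (-0.629125))
       = 1.236077
Iteration 2:
  f(2.130000) = 6.533597
  f(1.236077) = -0.347493
  x_3 = 1.236077 - (-0.347493)×(1.236077 - 2.130000)/(-0.347493 - 6.533597)
       = 1.281219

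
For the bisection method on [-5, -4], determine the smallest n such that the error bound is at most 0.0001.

We need (b-a)/2^n ≤ 0.0001
(-4 - (-5))/2^n ≤ 0.0001
1/2^n ≤ 0.0001
2^n ≥ 10000
n ≥ log₂(10000) = 13.29
n ≥ 14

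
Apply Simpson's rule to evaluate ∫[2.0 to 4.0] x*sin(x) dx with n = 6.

f(x) = x*sin(x)
a = 2.0, b = 4.0, n = 6
h = (b - a)/n = 0.333333

Simpson's rule: (h/3)[f(x₀) + 4f(x₁) + 2f(x₂) + ... + f(xₙ)]

x_0 = 2.0000, f(x_0) = 1.818595, coefficient = 1
x_1 = 2.3333, f(x_1) = 1.687200, coefficient = 4
x_2 = 2.6667, f(x_2) = 1.219394, coefficient = 2
x_3 = 3.0000, f(x_3) = 0.423360, coefficient = 4
x_4 = 3.3333, f(x_4) = -0.635227, coefficient = 2
x_5 = 3.6667, f(x_5) = -1.838016, coefficient = 4
x_6 = 4.0000, f(x_6) = -3.027210, coefficient = 1

I ≈ (0.333333/3) × 1.049897 = 0.116655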